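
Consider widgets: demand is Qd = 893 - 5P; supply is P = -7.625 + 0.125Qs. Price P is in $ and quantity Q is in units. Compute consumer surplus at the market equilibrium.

In direct form, Qs = 61 + 8P.
At equilibrium Qd = Qs, so 893 - 5P = 61 + 8P; collecting terms, 832 = 13P and P* = 64.
Then Q* = 893 - 5(64) = 573.
Demand choke price (Qd = 0): P = 893/5 = 178.6. Consumer surplus = ½ × (178.6 - 64) × 573 = 32832.9.

Consumer surplus = 32832.9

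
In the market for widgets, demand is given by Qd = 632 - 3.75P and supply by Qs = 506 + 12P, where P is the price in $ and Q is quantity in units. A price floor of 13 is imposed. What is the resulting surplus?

At P = 13: Qd = 583.25 and Qs = 662.
Surplus = Qs - Qd = 662 - 583.25 = 78.75.

Surplus = 78.75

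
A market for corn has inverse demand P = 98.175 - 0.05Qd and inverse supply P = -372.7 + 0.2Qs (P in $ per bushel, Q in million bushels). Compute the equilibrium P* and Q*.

P* = 4, Q* = 1883.5

In direct form, Qd = 1963.5 - 20P and Qs = 1863.5 + 5P.
Equating demand and supply, 1963.5 - 20P = 1863.5 + 5P gives 25P = 100, so P* = 4.
Then Q* = 1963.5 - 20(4) = 1883.5.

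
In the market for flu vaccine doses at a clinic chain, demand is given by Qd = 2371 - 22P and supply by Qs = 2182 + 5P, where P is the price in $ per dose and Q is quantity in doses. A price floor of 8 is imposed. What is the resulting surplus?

Evaluating both curves at the floor price 8 gives Qd = 2195, Qs = 2222.
Surplus = Qs - Qd = 2222 - 2195 = 27.

Surplus = 27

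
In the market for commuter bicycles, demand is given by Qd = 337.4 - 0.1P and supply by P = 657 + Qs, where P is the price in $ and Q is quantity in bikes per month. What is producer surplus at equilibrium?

Producer surplus = 30504.5

Inverting to quantity form: Qs = -657 + P.
The market clears where 337.4 - 0.1P = -657 + P. Rearranging, 1.1P = 994.4, hence P* = 904.
Substitute back: Q* = 337.4 - 0.1(904) = 247.
Supply choke price (Qs = 0): P = 657. Producer surplus = ½ × (904 - 657) × 247 = 30504.5.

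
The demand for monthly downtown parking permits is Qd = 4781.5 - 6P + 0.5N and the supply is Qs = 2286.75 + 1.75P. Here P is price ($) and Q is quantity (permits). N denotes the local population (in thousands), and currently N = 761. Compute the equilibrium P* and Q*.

With N = 761, demand is Qd = 5162 - 6P.
Equating demand and supply, 5162 - 6P = 2286.75 + 1.75P gives 7.75P = 2875.25, so P* = 371.
Substitute back: Q* = 5162 - 6(371) = 2936.

P* = 371, Q* = 2936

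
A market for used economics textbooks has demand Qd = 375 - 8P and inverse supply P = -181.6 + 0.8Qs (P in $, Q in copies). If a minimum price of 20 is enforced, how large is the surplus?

Inverting to quantity form: Qs = 227 + 1.25P.
At P = 20: Qd = 215 and Qs = 252.
Surplus = Qs - Qd = 252 - 215 = 37.

Surplus = 37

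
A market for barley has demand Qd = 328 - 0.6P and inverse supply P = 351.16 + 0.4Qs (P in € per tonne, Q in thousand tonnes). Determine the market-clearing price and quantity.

Rewriting in direct form: Qs = -877.9 + 2.5P.
The market clears where 328 - 0.6P = -877.9 + 2.5P. Rearranging, 3.1P = 1205.9, hence P* = 389.
From the demand curve, Q* = 328 - 0.6(389) = 94.6.

P* = 389, Q* = 94.6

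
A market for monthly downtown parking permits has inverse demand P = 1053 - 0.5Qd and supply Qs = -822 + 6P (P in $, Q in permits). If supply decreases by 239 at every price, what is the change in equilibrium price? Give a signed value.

ΔP = 29.875

Inverting to quantity form: Qd = 2106 - 2P.
Equating demand and supply, 2106 - 2P = -822 + 6P gives 8P = 2928, so P* = 366.
Substitute back: Q* = 2106 - 2(366) = 1374.
After the shift, supply is Qs = -1061 + 6P.
Re-solving, 8P = 3167 gives P = 395.875 and Q = 1314.25.
ΔP = 395.875 - 366 = 29.875.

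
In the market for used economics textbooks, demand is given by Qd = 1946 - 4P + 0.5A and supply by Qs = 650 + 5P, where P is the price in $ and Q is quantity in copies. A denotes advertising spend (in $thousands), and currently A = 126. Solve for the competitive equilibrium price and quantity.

P* = 151, Q* = 1405

With A = 126, demand is Qd = 2009 - 4P.
Set Qd = Qs: 2009 - 4P = 650 + 5P, so 1359 = 9P and P* = 151.
From the demand curve, Q* = 2009 - 4(151) = 1405.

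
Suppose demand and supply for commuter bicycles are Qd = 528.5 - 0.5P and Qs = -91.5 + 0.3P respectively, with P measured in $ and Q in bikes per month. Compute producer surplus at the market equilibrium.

The market clears where 528.5 - 0.5P = -91.5 + 0.3P. Rearranging, 0.8P = 620, hence P* = 775.
From the demand curve, Q* = 528.5 - 0.5(775) = 141.
Supply choke price (Qs = 0): P = 305. Producer surplus = ½ × (775 - 305) × 141 = 33135.

Producer surplus = 33135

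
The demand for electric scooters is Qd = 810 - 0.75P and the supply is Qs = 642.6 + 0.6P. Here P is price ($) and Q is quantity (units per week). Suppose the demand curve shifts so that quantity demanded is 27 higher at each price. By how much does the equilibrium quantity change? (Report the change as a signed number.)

ΔQ = 12

Set Qd = Qs: 810 - 0.75P = 642.6 + 0.6P, so 167.4 = 1.35P and P* = 124.
From the demand curve, Q* = 810 - 0.75(124) = 717.
After the shift, demand is Qd = 837 - 0.75P.
The new intersection has 194.4 = 1.35P, i.e. P = 144, Q = 729.
ΔQ = 729 - 717 = 12.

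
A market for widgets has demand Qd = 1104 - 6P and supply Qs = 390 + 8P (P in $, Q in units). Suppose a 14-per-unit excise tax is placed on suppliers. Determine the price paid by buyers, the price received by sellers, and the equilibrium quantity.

P_b = 59, P_s = 45, Q = 750

The tax drives a wedge P_b - P_s = 14. Substituting P_s = P_b - 14 into supply: Qs = 278 + 8P_b.
Equate demand and the shifted supply: 1104 - 6P_b = 278 + 8P_b, giving 14P_b = 826, so P_b = 59.
So P_s = 45 and the quantity traded is Q = 1104 - 6(59) = 750.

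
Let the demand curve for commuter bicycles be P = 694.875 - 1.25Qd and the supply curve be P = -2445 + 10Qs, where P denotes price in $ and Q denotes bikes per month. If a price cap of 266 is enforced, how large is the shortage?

Shortage = 72

In direct form, Qd = 555.9 - 0.8P and Qs = 244.5 + 0.1P.
At P = 266: Qd = 343.1 and Qs = 271.1.
Shortage = Qd - Qs = 343.1 - 271.1 = 72.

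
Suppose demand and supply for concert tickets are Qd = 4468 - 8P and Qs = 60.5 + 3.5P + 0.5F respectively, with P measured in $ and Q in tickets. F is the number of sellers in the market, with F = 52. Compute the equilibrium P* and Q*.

With F = 52, supply is Qs = 86.5 + 3.5P.
The market clears where 4468 - 8P = 86.5 + 3.5P. Rearranging, 11.5P = 4381.5, hence P* = 381.
From the demand curve, Q* = 4468 - 8(381) = 1420.

P* = 381, Q* = 1420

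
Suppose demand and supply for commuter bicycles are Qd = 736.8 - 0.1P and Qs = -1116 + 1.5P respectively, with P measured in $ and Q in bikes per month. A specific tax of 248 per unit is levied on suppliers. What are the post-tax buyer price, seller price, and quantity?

P_b = 1390.5, P_s = 1142.5, Q = 597.75

Suppliers keep P_s = P_b - 248 per unit, so supply in terms of the buyer price is Qs = -1488 + 1.5P_b.
Market clearing requires 736.8 - 0.1P_b = -1488 + 1.5P_b; hence 2224.8 = 1.6P_b and P_b = 1390.5.
So P_s = 1142.5 and the quantity traded is Q = 736.8 - 0.1(1390.5) = 597.75.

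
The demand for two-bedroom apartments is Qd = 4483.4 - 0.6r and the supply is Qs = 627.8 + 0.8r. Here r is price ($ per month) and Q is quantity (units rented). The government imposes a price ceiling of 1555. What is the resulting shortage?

Shortage = 1678.6

With r fixed at 1555, quantity demanded is 3550.4 and quantity supplied is 1871.8.
Shortage = Qd - Qs = 3550.4 - 1871.8 = 1678.6.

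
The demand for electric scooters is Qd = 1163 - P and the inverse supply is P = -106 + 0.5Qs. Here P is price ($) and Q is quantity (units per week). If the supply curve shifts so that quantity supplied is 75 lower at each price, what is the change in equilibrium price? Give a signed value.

ΔP = 25

Solving each curve for Q: Qs = 212 + 2P.
Set Qd = Qs: 1163 - P = 212 + 2P, so 951 = 3P and P* = 317.
Plugging P* into demand: Q* = 1163 - 317 = 846.
After the shift, supply is Qs = 137 + 2P.
Re-solving, 3P = 1026 gives P = 342 and Q = 821.
ΔP = 342 - 317 = 25.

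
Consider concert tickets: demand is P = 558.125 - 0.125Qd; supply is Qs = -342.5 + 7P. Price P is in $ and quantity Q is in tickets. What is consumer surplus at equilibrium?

Rewriting in direct form: Qd = 4465 - 8P.
At equilibrium Qd = Qs, so 4465 - 8P = -342.5 + 7P; collecting terms, 4807.5 = 15P and P* = 320.5.
Plugging P* into demand: Q* = 4465 - 8(320.5) = 1901.
Demand choke price (Qd = 0): P = 4465/8 = 558.125. Consumer surplus = ½ × (558.125 - 320.5) × 1901 = 225862.5625.

Consumer surplus = 225862.5625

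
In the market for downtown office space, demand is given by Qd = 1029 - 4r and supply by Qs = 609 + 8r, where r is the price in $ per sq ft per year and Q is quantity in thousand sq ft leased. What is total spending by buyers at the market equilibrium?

The market clears where 1029 - 4r = 609 + 8r. Rearranging, 12r = 420, hence r* = 35.
Then Q* = 1029 - 4(35) = 889.
Total spending by buyers = r* × Q* = 35 × 889 = 31115.

Total spending by buyers = 31115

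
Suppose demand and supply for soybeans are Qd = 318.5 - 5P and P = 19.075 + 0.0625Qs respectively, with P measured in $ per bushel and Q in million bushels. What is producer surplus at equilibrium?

Rewriting in direct form: Qs = -305.2 + 16P.
At equilibrium Qd = Qs, so 318.5 - 5P = -305.2 + 16P; collecting terms, 623.7 = 21P and P* = 29.7.
From the demand curve, Q* = 318.5 - 5(29.7) = 170.
Supply choke price (Qs = 0): P = 19.075. Producer surplus = ½ × (29.7 - 19.075) × 170 = 903.125.

Producer surplus = 903.125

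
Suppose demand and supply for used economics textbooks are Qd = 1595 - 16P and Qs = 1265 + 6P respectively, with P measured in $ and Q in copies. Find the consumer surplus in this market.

Equating demand and supply, 1595 - 16P = 1265 + 6P gives 22P = 330, so P* = 15.
Plugging P* into demand: Q* = 1595 - 16(15) = 1355.
Demand choke price (Qd = 0): P = 1595/16 = 99.6875. Consumer surplus = ½ × (99.6875 - 15) × 1355 = 57375.78125.

Consumer surplus = 57375.78125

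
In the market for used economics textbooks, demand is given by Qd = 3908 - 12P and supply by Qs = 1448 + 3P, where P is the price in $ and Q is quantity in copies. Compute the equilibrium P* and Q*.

The market clears where 3908 - 12P = 1448 + 3P. Rearranging, 15P = 2460, hence P* = 164.
From the demand curve, Q* = 3908 - 12(164) = 1940.

P* = 164, Q* = 1940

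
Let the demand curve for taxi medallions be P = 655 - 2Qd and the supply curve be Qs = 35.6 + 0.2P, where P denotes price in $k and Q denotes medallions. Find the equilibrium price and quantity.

In direct form, Qd = 327.5 - 0.5P.
Set Qd = Qs: 327.5 - 0.5P = 35.6 + 0.2P, so 291.9 = 0.7P and P* = 417.
Substitute back: Q* = 327.5 - 0.5(417) = 119.

P* = 417, Q* = 119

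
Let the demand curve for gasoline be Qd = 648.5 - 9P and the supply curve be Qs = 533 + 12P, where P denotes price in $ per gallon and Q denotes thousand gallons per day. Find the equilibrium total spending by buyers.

Set Qd = Qs: 648.5 - 9P = 533 + 12P, so 115.5 = 21P and P* = 5.5.
Then Q* = 648.5 - 9(5.5) = 599.
Total spending by buyers = P* × Q* = 5.5 × 599 = 3294.5.

Total spending by buyers = 3294.5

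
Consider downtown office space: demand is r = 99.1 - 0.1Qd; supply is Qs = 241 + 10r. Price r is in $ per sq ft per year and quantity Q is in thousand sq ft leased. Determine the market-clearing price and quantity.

In direct form, Qd = 991 - 10r.
At equilibrium Qd = Qs, so 991 - 10r = 241 + 10r; collecting terms, 750 = 20r and r* = 37.5.
Substitute back: Q* = 991 - 10(37.5) = 616.

r* = 37.5, Q* = 616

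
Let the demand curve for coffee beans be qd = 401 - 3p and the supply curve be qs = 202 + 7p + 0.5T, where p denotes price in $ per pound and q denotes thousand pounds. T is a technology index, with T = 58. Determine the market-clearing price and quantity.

p* = 17, q* = 350

With T = 58, supply is qs = 231 + 7p.
At equilibrium qd = qs, so 401 - 3p = 231 + 7p; collecting terms, 170 = 10p and p* = 17.
From the demand curve, q* = 401 - 3(17) = 350.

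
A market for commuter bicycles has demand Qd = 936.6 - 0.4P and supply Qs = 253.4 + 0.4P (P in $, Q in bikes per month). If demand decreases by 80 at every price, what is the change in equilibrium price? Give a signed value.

ΔP = -100

Equating demand and supply, 936.6 - 0.4P = 253.4 + 0.4P gives 0.8P = 683.2, so P* = 854.
Then Q* = 936.6 - 0.4(854) = 595.
After the shift, demand is Qd = 856.6 - 0.4P.
The new intersection has 603.2 = 0.8P, i.e. P = 754, Q = 555.
ΔP = 754 - 854 = -100.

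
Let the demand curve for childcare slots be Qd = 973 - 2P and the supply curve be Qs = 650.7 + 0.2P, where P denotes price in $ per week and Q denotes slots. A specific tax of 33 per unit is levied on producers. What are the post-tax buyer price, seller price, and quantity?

Producers keep P_s = P_b - 33 per unit, so supply in terms of the buyer price is Qs = 644.1 + 0.2P_b.
Set Qd = Qs: 973 - 2P_b = 644.1 + 0.2P_b, so 328.9 = 2.2P_b and P_b = 149.5.
Then P_s = 149.5 - 33 = 116.5 and Q = 973 - 2(149.5) = 674.

P_b = 149.5, P_s = 116.5, Q = 674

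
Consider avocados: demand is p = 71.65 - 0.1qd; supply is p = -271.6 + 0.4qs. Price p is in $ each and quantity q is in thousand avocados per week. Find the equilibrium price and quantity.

p* = 3, q* = 686.5

Solving each curve for q: qd = 716.5 - 10p and qs = 679 + 2.5p.
The market clears where 716.5 - 10p = 679 + 2.5p. Rearranging, 12.5p = 37.5, hence p* = 3.
Plugging p* into demand: q* = 716.5 - 10(3) = 686.5.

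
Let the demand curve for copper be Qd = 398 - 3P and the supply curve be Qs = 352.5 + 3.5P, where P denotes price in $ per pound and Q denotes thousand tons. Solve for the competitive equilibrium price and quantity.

P* = 7, Q* = 377

At equilibrium Qd = Qs, so 398 - 3P = 352.5 + 3.5P; collecting terms, 45.5 = 6.5P and P* = 7.
Substitute back: Q* = 398 - 3(7) = 377.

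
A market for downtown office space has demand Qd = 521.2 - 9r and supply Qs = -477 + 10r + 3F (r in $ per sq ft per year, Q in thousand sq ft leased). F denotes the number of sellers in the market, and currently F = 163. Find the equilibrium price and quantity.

With F = 163, supply is Qs = 12 + 10r.
The market clears where 521.2 - 9r = 12 + 10r. Rearranging, 19r = 509.2, hence r* = 26.8.
Plugging r* into demand: Q* = 521.2 - 9(26.8) = 280.

r* = 26.8, Q* = 280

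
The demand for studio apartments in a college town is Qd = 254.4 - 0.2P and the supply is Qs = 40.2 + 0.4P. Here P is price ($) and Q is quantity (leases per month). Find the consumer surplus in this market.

Consumer surplus = 83722.5

Equating demand and supply, 254.4 - 0.2P = 40.2 + 0.4P gives 0.6P = 214.2, so P* = 357.
Substitute back: Q* = 254.4 - 0.2(357) = 183.
Demand choke price (Qd = 0): P = 254.4/0.2 = 1272. Consumer surplus = ½ × (1272 - 357) × 183 = 83722.5.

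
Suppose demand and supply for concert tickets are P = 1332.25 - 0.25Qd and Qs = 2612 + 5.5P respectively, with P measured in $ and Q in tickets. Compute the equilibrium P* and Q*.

P* = 286, Q* = 4185

Rewriting in direct form: Qd = 5329 - 4P.
At equilibrium Qd = Qs, so 5329 - 4P = 2612 + 5.5P; collecting terms, 2717 = 9.5P and P* = 286.
Then Q* = 5329 - 4(286) = 4185.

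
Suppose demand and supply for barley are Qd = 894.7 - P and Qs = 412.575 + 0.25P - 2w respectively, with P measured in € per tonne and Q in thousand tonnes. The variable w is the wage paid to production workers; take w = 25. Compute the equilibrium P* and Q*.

With w = 25, supply is Qs = 362.575 + 0.25P.
Set Qd = Qs: 894.7 - P = 362.575 + 0.25P, so 532.125 = 1.25P and P* = 425.7.
Then Q* = 894.7 - 425.7 = 469.

P* = 425.7, Q* = 469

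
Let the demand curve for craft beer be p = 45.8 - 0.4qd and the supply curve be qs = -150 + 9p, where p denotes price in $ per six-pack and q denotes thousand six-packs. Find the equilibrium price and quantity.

Inverting to quantity form: qd = 114.5 - 2.5p.
The market clears where 114.5 - 2.5p = -150 + 9p. Rearranging, 11.5p = 264.5, hence p* = 23.
From the demand curve, q* = 114.5 - 2.5(23) = 57.

p* = 23, q* = 57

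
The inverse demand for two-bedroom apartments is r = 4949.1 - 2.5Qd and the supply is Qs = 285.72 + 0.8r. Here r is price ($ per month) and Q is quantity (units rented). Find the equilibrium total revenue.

Total revenue = 1997414

Inverting to quantity form: Qd = 1979.64 - 0.4r.
Set Qd = Qs: 1979.64 - 0.4r = 285.72 + 0.8r, so 1693.92 = 1.2r and r* = 1411.6.
Substitute back: Q* = 1979.64 - 0.4(1411.6) = 1415.
Total revenue = r* × Q* = 1411.6 × 1415 = 1997414.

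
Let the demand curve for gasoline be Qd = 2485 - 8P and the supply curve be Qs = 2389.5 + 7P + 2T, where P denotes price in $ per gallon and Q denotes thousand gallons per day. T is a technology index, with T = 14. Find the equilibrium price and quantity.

P* = 4.5, Q* = 2449

With T = 14, supply is Qs = 2417.5 + 7P.
Set Qd = Qs: 2485 - 8P = 2417.5 + 7P, so 67.5 = 15P and P* = 4.5.
Plugging P* into demand: Q* = 2485 - 8(4.5) = 2449.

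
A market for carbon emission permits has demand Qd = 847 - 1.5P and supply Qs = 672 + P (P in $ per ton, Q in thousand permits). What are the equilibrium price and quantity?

P* = 70, Q* = 742

The market clears where 847 - 1.5P = 672 + P. Rearranging, 2.5P = 175, hence P* = 70.
Substitute back: Q* = 847 - 1.5(70) = 742.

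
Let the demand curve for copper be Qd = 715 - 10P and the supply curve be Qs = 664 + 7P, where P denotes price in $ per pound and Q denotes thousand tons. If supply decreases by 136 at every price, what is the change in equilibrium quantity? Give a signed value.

ΔQ = -80

Set Qd = Qs: 715 - 10P = 664 + 7P, so 51 = 17P and P* = 3.
From the demand curve, Q* = 715 - 10(3) = 685.
After the shift, supply is Qs = 528 + 7P.
The new intersection has 187 = 17P, i.e. P = 11, Q = 605.
ΔQ = 605 - 685 = -80.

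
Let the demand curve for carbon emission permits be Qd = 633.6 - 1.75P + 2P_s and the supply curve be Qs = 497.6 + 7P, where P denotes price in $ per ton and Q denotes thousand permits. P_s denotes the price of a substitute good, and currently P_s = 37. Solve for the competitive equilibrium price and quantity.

With P_s = 37, demand is Qd = 707.6 - 1.75P.
Set Qd = Qs: 707.6 - 1.75P = 497.6 + 7P, so 210 = 8.75P and P* = 24.
Substitute back: Q* = 707.6 - 1.75(24) = 665.6.

P* = 24, Q* = 665.6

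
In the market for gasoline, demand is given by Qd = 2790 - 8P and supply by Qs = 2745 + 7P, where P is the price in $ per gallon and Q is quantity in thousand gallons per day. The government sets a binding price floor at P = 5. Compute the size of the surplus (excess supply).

At P = 5: Qd = 2750 and Qs = 2780.
Surplus = Qs - Qd = 2780 - 2750 = 30.

Surplus = 30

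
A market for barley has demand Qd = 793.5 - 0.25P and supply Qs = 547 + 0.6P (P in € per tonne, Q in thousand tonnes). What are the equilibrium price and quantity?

P* = 290, Q* = 721

Equating demand and supply, 793.5 - 0.25P = 547 + 0.6P gives 0.85P = 246.5, so P* = 290.
From the demand curve, Q* = 793.5 - 0.25(290) = 721.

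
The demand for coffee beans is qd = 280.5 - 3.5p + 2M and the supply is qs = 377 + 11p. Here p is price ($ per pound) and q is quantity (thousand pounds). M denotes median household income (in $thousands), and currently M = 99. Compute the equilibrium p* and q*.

p* = 7, q* = 454

With M = 99, demand is qd = 478.5 - 3.5p.
Set qd = qs: 478.5 - 3.5p = 377 + 11p, so 101.5 = 14.5p and p* = 7.
Then q* = 478.5 - 3.5(7) = 454.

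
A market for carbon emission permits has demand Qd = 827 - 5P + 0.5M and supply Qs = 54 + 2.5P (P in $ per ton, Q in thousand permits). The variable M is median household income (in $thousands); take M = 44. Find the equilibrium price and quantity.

P* = 106, Q* = 319

With M = 44, demand is Qd = 849 - 5P.
Equating demand and supply, 849 - 5P = 54 + 2.5P gives 7.5P = 795, so P* = 106.
Plugging P* into demand: Q* = 849 - 5(106) = 319.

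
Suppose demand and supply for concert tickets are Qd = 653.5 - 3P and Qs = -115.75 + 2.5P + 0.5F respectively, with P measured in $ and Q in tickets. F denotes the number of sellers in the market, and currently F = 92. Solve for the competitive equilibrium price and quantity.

P* = 131.5, Q* = 259

With F = 92, supply is Qs = -69.75 + 2.5P.
At equilibrium Qd = Qs, so 653.5 - 3P = -69.75 + 2.5P; collecting terms, 723.25 = 5.5P and P* = 131.5.
Then Q* = 653.5 - 3(131.5) = 259.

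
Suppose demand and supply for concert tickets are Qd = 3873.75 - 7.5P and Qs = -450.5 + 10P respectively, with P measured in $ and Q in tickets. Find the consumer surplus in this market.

Consumer surplus = 272161.35

At equilibrium Qd = Qs, so 3873.75 - 7.5P = -450.5 + 10P; collecting terms, 4324.25 = 17.5P and P* = 247.1.
Substitute back: Q* = 3873.75 - 7.5(247.1) = 2020.5.
Demand choke price (Qd = 0): P = 3873.75/7.5 = 516.5. Consumer surplus = ½ × (516.5 - 247.1) × 2020.5 = 272161.35.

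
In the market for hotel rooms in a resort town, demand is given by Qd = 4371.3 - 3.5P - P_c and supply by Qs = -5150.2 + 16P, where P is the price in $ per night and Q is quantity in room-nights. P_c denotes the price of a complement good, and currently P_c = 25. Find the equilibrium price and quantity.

P* = 487, Q* = 2641.8

With P_c = 25, demand is Qd = 4346.3 - 3.5P.
Equating demand and supply, 4346.3 - 3.5P = -5150.2 + 16P gives 19.5P = 9496.5, so P* = 487.
Substitute back: Q* = 4346.3 - 3.5(487) = 2641.8.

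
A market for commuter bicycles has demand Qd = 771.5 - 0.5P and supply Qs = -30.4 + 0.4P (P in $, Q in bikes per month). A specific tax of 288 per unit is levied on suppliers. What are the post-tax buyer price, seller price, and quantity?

Suppliers keep P_s = P_b - 288 per unit, so supply in terms of the buyer price is Qs = -145.6 + 0.4P_b.
Market clearing requires 771.5 - 0.5P_b = -145.6 + 0.4P_b; hence 917.1 = 0.9P_b and P_b = 1019.
So P_s = 731 and the quantity traded is Q = 771.5 - 0.5(1019) = 262.

P_b = 1019, P_s = 731, Q = 262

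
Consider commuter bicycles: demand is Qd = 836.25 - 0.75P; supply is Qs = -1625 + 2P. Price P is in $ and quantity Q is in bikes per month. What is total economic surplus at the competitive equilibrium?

The market clears where 836.25 - 0.75P = -1625 + 2P. Rearranging, 2.75P = 2461.25, hence P* = 895.
Then Q* = 836.25 - 0.75(895) = 165.
Demand choke price = 1115; supply choke price = 812.5. CS = ½(1115 - 895)(165) = 18150; PS = ½(895 - 812.5)(165) = 6806.25. Total surplus = 24956.25.

Total surplus = 24956.25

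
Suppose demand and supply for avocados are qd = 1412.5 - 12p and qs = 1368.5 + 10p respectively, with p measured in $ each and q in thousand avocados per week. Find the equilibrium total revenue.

Equating demand and supply, 1412.5 - 12p = 1368.5 + 10p gives 22p = 44, so p* = 2.
From the demand curve, q* = 1412.5 - 12(2) = 1388.5.
Total revenue = p* × q* = 2 × 1388.5 = 2777.

Total revenue = 2777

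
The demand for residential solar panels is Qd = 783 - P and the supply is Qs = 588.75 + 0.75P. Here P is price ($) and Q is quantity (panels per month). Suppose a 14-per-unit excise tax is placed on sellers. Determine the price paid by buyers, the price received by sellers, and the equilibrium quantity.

Sellers keep P_s = P_b - 14 per unit, so supply in terms of the buyer price is Qs = 578.25 + 0.75P_b.
Market clearing requires 783 - P_b = 578.25 + 0.75P_b; hence 204.75 = 1.75P_b and P_b = 117.
So P_s = 103 and the quantity traded is Q = 783 - 117 = 666.

P_b = 117, P_s = 103, Q = 666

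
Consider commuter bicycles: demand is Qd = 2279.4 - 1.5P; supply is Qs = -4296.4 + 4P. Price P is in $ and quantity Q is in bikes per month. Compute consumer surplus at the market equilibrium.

Consumer surplus = 78732

At equilibrium Qd = Qs, so 2279.4 - 1.5P = -4296.4 + 4P; collecting terms, 6575.8 = 5.5P and P* = 1195.6.
Plugging P* into demand: Q* = 2279.4 - 1.5(1195.6) = 486.
Demand choke price (Qd = 0): P = 2279.4/1.5 = 1519.6. Consumer surplus = ½ × (1519.6 - 1195.6) × 486 = 78732.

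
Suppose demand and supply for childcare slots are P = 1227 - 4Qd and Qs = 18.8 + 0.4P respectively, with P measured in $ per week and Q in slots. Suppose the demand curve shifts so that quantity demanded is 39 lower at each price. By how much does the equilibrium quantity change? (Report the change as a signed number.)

Rewriting in direct form: Qd = 306.75 - 0.25P.
At equilibrium Qd = Qs, so 306.75 - 0.25P = 18.8 + 0.4P; collecting terms, 287.95 = 0.65P and P* = 443.
From the demand curve, Q* = 306.75 - 0.25(443) = 196.
After the shift, demand is Qd = 267.75 - 0.25P.
Re-solving, 0.65P = 248.95 gives P = 383 and Q = 172.
ΔQ = 172 - 196 = -24.

ΔQ = -24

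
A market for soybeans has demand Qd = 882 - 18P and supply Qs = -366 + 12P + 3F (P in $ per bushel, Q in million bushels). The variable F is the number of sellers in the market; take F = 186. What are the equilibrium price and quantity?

With F = 186, supply is Qs = 192 + 12P.
Equating demand and supply, 882 - 18P = 192 + 12P gives 30P = 690, so P* = 23.
Substitute back: Q* = 882 - 18(23) = 468.

P* = 23, Q* = 468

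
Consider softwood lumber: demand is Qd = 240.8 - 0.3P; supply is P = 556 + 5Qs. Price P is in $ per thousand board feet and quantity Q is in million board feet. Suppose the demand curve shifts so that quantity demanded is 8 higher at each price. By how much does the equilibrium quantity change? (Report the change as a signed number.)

ΔQ = 3.2

Solving each curve for Q: Qs = -111.2 + 0.2P.
Set Qd = Qs: 240.8 - 0.3P = -111.2 + 0.2P, so 352 = 0.5P and P* = 704.
Plugging P* into demand: Q* = 240.8 - 0.3(704) = 29.6.
After the shift, demand is Qd = 248.8 - 0.3P.
Re-solving, 0.5P = 360 gives P = 720 and Q = 32.8.
ΔQ = 32.8 - 29.6 = 3.2.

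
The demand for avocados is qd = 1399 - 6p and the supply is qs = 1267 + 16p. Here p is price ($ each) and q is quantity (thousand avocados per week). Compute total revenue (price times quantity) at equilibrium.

At equilibrium qd = qs, so 1399 - 6p = 1267 + 16p; collecting terms, 132 = 22p and p* = 6.
Plugging p* into demand: q* = 1399 - 6(6) = 1363.
Total revenue = p* × q* = 6 × 1363 = 8178.

Total revenue = 8178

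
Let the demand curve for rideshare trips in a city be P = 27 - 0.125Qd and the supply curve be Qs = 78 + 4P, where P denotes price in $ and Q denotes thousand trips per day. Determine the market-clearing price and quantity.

Inverting to quantity form: Qd = 216 - 8P.
The market clears where 216 - 8P = 78 + 4P. Rearranging, 12P = 138, hence P* = 11.5.
Plugging P* into demand: Q* = 216 - 8(11.5) = 124.

P* = 11.5, Q* = 124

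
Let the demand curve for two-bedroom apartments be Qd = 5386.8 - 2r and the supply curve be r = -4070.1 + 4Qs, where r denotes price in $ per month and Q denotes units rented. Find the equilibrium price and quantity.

Solving each curve for Q: Qs = 1017.525 + 0.25r.
At equilibrium Qd = Qs, so 5386.8 - 2r = 1017.525 + 0.25r; collecting terms, 4369.275 = 2.25r and r* = 1941.9.
From the demand curve, Q* = 5386.8 - 2(1941.9) = 1503.

r* = 1941.9, Q* = 1503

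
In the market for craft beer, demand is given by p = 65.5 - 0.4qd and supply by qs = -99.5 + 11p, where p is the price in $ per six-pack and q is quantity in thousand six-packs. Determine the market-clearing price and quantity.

In direct form, qd = 163.75 - 2.5p.
Set qd = qs: 163.75 - 2.5p = -99.5 + 11p, so 263.25 = 13.5p and p* = 19.5.
From the demand curve, q* = 163.75 - 2.5(19.5) = 115.

p* = 19.5, q* = 115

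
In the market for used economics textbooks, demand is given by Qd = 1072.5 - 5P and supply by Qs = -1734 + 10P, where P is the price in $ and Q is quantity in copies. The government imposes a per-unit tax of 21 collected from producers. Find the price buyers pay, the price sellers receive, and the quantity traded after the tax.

Producers keep P_s = P_b - 21 per unit, so supply in terms of the buyer price is Qs = -1944 + 10P_b.
Set Qd = Qs: 1072.5 - 5P_b = -1944 + 10P_b, so 3016.5 = 15P_b and P_b = 201.1.
So P_s = 180.1 and the quantity traded is Q = 1072.5 - 5(201.1) = 67.

P_b = 201.1, P_s = 180.1, Q = 67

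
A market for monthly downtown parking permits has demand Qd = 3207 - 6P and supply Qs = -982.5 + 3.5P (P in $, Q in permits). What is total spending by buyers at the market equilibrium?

The market clears where 3207 - 6P = -982.5 + 3.5P. Rearranging, 9.5P = 4189.5, hence P* = 441.
From the demand curve, Q* = 3207 - 6(441) = 561.
Total spending by buyers = P* × Q* = 441 × 561 = 247401.

Total spending by buyers = 247401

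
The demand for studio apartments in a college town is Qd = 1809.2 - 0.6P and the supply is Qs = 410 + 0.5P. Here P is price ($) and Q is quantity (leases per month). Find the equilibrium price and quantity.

P* = 1272, Q* = 1046

The market clears where 1809.2 - 0.6P = 410 + 0.5P. Rearranging, 1.1P = 1399.2, hence P* = 1272.
From the demand curve, Q* = 1809.2 - 0.6(1272) = 1046.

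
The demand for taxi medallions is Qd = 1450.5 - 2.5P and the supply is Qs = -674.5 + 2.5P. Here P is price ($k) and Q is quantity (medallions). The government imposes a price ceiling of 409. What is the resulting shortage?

Shortage = 80

Evaluating both curves at the ceiling price 409 gives Qd = 428, Qs = 348.
Shortage = Qd - Qs = 428 - 348 = 80.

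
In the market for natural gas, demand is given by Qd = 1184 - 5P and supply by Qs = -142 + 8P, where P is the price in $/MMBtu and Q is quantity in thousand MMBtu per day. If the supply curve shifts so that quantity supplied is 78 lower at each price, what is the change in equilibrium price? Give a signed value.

At equilibrium Qd = Qs, so 1184 - 5P = -142 + 8P; collecting terms, 1326 = 13P and P* = 102.
Then Q* = 1184 - 5(102) = 674.
After the shift, supply is Qs = -220 + 8P.
New equilibrium: 1404 = 13P, so P = 108 and Q = 644.
ΔP = 108 - 102 = 6.

ΔP = 6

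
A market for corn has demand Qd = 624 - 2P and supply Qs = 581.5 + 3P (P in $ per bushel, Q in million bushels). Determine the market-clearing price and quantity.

Set Qd = Qs: 624 - 2P = 581.5 + 3P, so 42.5 = 5P and P* = 8.5.
Plugging P* into demand: Q* = 624 - 2(8.5) = 607.

P* = 8.5, Q* = 607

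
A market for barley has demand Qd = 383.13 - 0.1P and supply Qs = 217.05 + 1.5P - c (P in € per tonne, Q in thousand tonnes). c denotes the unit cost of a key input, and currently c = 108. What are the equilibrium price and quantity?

With c = 108, supply is Qs = 109.05 + 1.5P.
At equilibrium Qd = Qs, so 383.13 - 0.1P = 109.05 + 1.5P; collecting terms, 274.08 = 1.6P and P* = 171.3.
Plugging P* into demand: Q* = 383.13 - 0.1(171.3) = 366.

P* = 171.3, Q* = 366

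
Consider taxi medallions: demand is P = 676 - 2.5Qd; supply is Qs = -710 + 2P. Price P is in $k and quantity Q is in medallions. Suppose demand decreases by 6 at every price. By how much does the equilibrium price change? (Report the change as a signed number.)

ΔP = -2.5

Solving each curve for Q: Qd = 270.4 - 0.4P.
Set Qd = Qs: 270.4 - 0.4P = -710 + 2P, so 980.4 = 2.4P and P* = 408.5.
Substitute back: Q* = 270.4 - 0.4(408.5) = 107.
After the shift, demand is Qd = 264.4 - 0.4P.
New equilibrium: 974.4 = 2.4P, so P = 406 and Q = 102.
ΔP = 406 - 408.5 = -2.5.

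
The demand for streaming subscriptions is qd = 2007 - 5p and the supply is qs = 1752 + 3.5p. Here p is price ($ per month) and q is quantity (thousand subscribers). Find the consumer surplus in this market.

Consumer surplus = 344844.9

The market clears where 2007 - 5p = 1752 + 3.5p. Rearranging, 8.5p = 255, hence p* = 30.
Substitute back: q* = 2007 - 5(30) = 1857.
Demand choke price (qd = 0): p = 2007/5 = 401.4. Consumer surplus = ½ × (401.4 - 30) × 1857 = 344844.9.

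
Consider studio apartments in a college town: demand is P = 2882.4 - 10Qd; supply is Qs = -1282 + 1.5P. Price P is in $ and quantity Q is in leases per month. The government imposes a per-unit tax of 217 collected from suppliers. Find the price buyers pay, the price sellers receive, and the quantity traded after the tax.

P_b = 1184.8375, P_s = 967.8375, Q = 169.75625

Solving each curve for Q: Qd = 288.24 - 0.1P.
The tax drives a wedge P_b - P_s = 217. Substituting P_s = P_b - 217 into supply: Qs = -1607.5 + 1.5P_b.
Market clearing requires 288.24 - 0.1P_b = -1607.5 + 1.5P_b; hence 1895.74 = 1.6P_b and P_b = 1184.8375.
So P_s = 967.8375 and the quantity traded is Q = 288.24 - 0.1(1184.8375) = 169.75625.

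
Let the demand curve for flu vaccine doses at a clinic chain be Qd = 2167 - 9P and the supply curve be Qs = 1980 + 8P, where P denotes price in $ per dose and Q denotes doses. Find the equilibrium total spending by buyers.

Total spending by buyers = 22748

At equilibrium Qd = Qs, so 2167 - 9P = 1980 + 8P; collecting terms, 187 = 17P and P* = 11.
From the demand curve, Q* = 2167 - 9(11) = 2068.
Total spending by buyers = P* × Q* = 11 × 2068 = 22748.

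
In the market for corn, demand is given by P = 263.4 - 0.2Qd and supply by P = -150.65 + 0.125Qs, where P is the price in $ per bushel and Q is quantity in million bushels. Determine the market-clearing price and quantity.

P* = 8.6, Q* = 1274

Solving each curve for Q: Qd = 1317 - 5P and Qs = 1205.2 + 8P.
At equilibrium Qd = Qs, so 1317 - 5P = 1205.2 + 8P; collecting terms, 111.8 = 13P and P* = 8.6.
Then Q* = 1317 - 5(8.6) = 1274.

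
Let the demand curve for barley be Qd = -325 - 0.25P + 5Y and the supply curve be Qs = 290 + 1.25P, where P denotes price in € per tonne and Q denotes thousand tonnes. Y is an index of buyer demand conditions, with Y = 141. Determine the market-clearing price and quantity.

P* = 60, Q* = 365

With Y = 141, demand is Qd = 380 - 0.25P.
Set Qd = Qs: 380 - 0.25P = 290 + 1.25P, so 90 = 1.5P and P* = 60.
From the demand curve, Q* = 380 - 0.25(60) = 365.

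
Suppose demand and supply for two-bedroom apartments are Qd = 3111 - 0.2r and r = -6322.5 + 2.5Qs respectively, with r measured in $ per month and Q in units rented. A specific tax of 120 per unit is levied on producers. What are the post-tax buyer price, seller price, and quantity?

Solving each curve for Q: Qs = 2529 + 0.4r.
With a tax of 120 on producers, they supply based on the net price r_s = r_b - 120, so Qs = 2481 + 0.4r_b.
Market clearing requires 3111 - 0.2r_b = 2481 + 0.4r_b; hence 630 = 0.6r_b and r_b = 1050.
So r_s = 930 and the quantity traded is Q = 3111 - 0.2(1050) = 2901.

r_b = 1050, r_s = 930, Q = 2901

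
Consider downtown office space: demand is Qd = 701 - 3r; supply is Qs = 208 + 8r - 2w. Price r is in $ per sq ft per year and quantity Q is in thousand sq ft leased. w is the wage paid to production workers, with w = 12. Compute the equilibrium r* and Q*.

r* = 47, Q* = 560

With w = 12, supply is Qs = 184 + 8r.
The market clears where 701 - 3r = 184 + 8r. Rearranging, 11r = 517, hence r* = 47.
From the demand curve, Q* = 701 - 3(47) = 560.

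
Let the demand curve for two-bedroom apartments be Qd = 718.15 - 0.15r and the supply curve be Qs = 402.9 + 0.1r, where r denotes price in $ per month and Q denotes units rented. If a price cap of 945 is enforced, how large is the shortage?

Shortage = 79

At r = 945: Qd = 576.4 and Qs = 497.4.
Shortage = Qd - Qs = 576.4 - 497.4 = 79.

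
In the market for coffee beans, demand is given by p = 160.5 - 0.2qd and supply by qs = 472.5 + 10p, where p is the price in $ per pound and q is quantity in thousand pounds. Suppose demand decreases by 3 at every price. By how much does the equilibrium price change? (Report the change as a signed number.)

Δp = -0.2

Inverting to quantity form: qd = 802.5 - 5p.
Equating demand and supply, 802.5 - 5p = 472.5 + 10p gives 15p = 330, so p* = 22.
Plugging p* into demand: q* = 802.5 - 5(22) = 692.5.
After the shift, demand is qd = 799.5 - 5p.
New equilibrium: 327 = 15p, so p = 21.8 and q = 690.5.
Δp = 21.8 - 22 = -0.2.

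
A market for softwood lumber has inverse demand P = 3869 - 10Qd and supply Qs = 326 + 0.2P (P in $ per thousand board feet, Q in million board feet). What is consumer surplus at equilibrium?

Rewriting in direct form: Qd = 386.9 - 0.1P.
Equating demand and supply, 386.9 - 0.1P = 326 + 0.2P gives 0.3P = 60.9, so P* = 203.
From the demand curve, Q* = 386.9 - 0.1(203) = 366.6.
Demand choke price (Qd = 0): P = 386.9/0.1 = 3869. Consumer surplus = ½ × (3869 - 203) × 366.6 = 671977.8.

Consumer surplus = 671977.8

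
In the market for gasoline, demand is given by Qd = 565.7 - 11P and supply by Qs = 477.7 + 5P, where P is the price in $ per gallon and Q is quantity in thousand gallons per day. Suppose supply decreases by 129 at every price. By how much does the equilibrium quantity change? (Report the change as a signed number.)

ΔQ = -88.6875

At equilibrium Qd = Qs, so 565.7 - 11P = 477.7 + 5P; collecting terms, 88 = 16P and P* = 5.5.
Then Q* = 565.7 - 11(5.5) = 505.2.
After the shift, supply is Qs = 348.7 + 5P.
The new intersection has 217 = 16P, i.e. P = 13.5625, Q = 416.5125.
ΔQ = 416.5125 - 505.2 = -88.6875.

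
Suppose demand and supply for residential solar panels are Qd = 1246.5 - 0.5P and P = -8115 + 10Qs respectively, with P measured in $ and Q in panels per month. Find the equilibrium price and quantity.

In direct form, Qs = 811.5 + 0.1P.
At equilibrium Qd = Qs, so 1246.5 - 0.5P = 811.5 + 0.1P; collecting terms, 435 = 0.6P and P* = 725.
From the demand curve, Q* = 1246.5 - 0.5(725) = 884.

P* = 725, Q* = 884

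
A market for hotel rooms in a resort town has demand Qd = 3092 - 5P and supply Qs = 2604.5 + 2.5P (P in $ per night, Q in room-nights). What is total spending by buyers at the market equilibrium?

Total spending by buyers = 179855

The market clears where 3092 - 5P = 2604.5 + 2.5P. Rearranging, 7.5P = 487.5, hence P* = 65.
Then Q* = 3092 - 5(65) = 2767.
Total spending by buyers = P* × Q* = 65 × 2767 = 179855.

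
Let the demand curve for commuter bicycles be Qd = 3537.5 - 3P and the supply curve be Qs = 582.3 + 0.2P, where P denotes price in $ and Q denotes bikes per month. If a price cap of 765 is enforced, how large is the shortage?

Shortage = 507.2

With P fixed at 765, quantity demanded is 1242.5 and quantity supplied is 735.3.
Shortage = Qd - Qs = 1242.5 - 735.3 = 507.2.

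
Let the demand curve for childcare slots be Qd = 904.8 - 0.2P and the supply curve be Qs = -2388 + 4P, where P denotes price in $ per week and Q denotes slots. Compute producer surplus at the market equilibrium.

Producer surplus = 69938

The market clears where 904.8 - 0.2P = -2388 + 4P. Rearranging, 4.2P = 3292.8, hence P* = 784.
Plugging P* into demand: Q* = 904.8 - 0.2(784) = 748.
Supply choke price (Qs = 0): P = 597. Producer surplus = ½ × (784 - 597) × 748 = 69938.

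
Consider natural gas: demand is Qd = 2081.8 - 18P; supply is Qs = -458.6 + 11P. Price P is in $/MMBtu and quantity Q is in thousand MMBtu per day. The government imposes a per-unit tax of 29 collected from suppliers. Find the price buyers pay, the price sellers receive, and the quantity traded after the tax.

P_b = 98.6, P_s = 69.6, Q = 307

Suppliers keep P_s = P_b - 29 per unit, so supply in terms of the buyer price is Qs = -777.6 + 11P_b.
Set Qd = Qs: 2081.8 - 18P_b = -777.6 + 11P_b, so 2859.4 = 29P_b and P_b = 98.6.
So P_s = 69.6 and the quantity traded is Q = 2081.8 - 18(98.6) = 307.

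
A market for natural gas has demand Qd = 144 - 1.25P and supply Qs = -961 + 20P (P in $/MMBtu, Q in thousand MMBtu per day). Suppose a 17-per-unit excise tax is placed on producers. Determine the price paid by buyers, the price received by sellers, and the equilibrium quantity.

P_b = 68, P_s = 51, Q = 59

The tax drives a wedge P_b - P_s = 17. Substituting P_s = P_b - 17 into supply: Qs = -1301 + 20P_b.
Equate demand and the shifted supply: 144 - 1.25P_b = -1301 + 20P_b, giving 21.25P_b = 1445, so P_b = 68.
So P_s = 51 and the quantity traded is Q = 144 - 1.25(68) = 59.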